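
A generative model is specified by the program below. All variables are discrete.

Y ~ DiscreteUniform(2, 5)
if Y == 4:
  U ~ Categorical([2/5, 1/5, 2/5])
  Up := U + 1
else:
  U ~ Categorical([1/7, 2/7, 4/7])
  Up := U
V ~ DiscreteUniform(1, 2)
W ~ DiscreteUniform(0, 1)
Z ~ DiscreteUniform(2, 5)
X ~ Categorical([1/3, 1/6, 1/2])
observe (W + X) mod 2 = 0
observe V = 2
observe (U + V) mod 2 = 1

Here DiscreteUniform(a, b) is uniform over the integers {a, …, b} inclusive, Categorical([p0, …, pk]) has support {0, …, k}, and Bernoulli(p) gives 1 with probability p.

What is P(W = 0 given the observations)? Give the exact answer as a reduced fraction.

P(W = 0 | obs) = 5/6

Enumerate traces; 48 have nonzero weight after conditioning:
  (Y=2, U=1, V=2, W=0, Z=2, X=0) weight 1/672
  (Y=2, U=1, V=2, W=0, Z=2, X=2) weight 1/448
  (Y=2, U=1, V=2, W=0, Z=3, X=0) weight 1/672
  (Y=2, U=1, V=2, W=0, Z=3, X=2) weight 1/448
  (Y=2, U=1, V=2, W=0, Z=4, X=0) weight 1/672
  (Y=2, U=1, V=2, W=0, Z=4, X=2) weight 1/448
  (Y=2, U=1, V=2, W=0, Z=5, X=0) weight 1/672
  (Y=2, U=1, V=2, W=0, Z=5, X=2) weight 1/448
  (Y=2, U=1, V=2, W=1, Z=2, X=1) weight 1/1344
  … 39 more
Group by W:
  weight(W=0) = 37/672
  weight(W=1) = 37/3360
Total weight = 37/672 + 37/3360 = 37/560
P(W=0 | obs) = 37/672 / 37/560 = 5/6
P(W=1 | obs) = 37/3360 / 37/560 = 1/6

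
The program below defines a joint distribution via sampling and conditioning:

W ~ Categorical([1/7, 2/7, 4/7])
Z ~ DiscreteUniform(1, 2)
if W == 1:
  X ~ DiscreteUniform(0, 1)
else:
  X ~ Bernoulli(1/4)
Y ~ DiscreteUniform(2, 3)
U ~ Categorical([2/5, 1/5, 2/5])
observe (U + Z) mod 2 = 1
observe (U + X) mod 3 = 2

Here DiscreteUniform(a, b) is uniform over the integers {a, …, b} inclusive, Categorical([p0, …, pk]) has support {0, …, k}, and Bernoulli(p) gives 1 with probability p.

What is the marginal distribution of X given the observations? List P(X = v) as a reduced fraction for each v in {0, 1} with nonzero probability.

P(X=0) = 38/47, P(X=1) = 9/47

Enumerate traces; 12 have nonzero weight after conditioning:
  (W=0, Z=1, X=0, Y=2, U=2) weight 3/280
  (W=0, Z=1, X=0, Y=3, U=2) weight 3/280
  (W=0, Z=2, X=1, Y=2, U=1) weight 1/560
  (W=0, Z=2, X=1, Y=3, U=1) weight 1/560
  (W=1, Z=1, X=0, Y=2, U=2) weight 1/70
  (W=1, Z=1, X=0, Y=3, U=2) weight 1/70
  (W=1, Z=2, X=1, Y=2, U=1) weight 1/140
  (W=1, Z=2, X=1, Y=3, U=1) weight 1/140
  … 4 more
Group by X:
  weight(X=0) = 19/140
  weight(X=1) = 9/280
Total weight = 19/140 + 9/280 = 47/280
P(X=0 | obs) = 19/140 / 47/280 = 38/47
P(X=1 | obs) = 9/280 / 47/280 = 9/47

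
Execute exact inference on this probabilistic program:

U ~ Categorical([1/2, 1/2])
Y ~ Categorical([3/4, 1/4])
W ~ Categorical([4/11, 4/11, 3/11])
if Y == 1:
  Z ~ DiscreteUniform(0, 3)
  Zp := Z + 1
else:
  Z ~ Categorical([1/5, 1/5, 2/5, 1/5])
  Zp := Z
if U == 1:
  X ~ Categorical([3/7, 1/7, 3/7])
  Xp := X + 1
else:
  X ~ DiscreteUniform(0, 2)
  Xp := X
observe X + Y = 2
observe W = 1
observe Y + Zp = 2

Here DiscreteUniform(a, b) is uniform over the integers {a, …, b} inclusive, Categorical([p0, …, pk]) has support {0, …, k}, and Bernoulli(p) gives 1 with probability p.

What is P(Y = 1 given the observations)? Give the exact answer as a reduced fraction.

P(Y = 1 | obs) = 25/217

Enumerate traces; 4 have nonzero weight after conditioning:
  (U=0, Y=0, W=1, Z=2, X=2) weight 1/55
  (U=0, Y=1, W=1, Z=0, X=1) weight 1/264
  (U=1, Y=0, W=1, Z=2, X=2) weight 9/385
  (U=1, Y=1, W=1, Z=0, X=1) weight 1/616
Group by Y:
  weight(Y=0) = 16/385
  weight(Y=1) = 5/924
Total weight = 16/385 + 5/924 = 31/660
P(Y=0 | obs) = 16/385 / 31/660 = 192/217
P(Y=1 | obs) = 5/924 / 31/660 = 25/217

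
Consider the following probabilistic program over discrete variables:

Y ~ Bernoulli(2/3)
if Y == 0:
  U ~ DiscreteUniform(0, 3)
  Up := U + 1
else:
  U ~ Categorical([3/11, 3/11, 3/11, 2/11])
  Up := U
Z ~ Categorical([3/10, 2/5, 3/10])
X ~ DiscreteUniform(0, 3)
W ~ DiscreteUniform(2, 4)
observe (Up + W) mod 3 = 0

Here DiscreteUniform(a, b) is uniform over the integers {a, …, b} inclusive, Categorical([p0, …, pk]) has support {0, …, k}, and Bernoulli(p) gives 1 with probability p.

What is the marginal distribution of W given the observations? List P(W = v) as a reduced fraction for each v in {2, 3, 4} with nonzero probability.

P(W=2) = 23/66, P(W=3) = 17/44, P(W=4) = 35/132

Enumerate traces; 96 have nonzero weight after conditioning:
  (Y=0, U=0, Z=0, X=0, W=2) weight 1/480
  (Y=0, U=0, Z=0, X=1, W=2) weight 1/480
  (Y=0, U=0, Z=0, X=2, W=2) weight 1/480
  (Y=0, U=0, Z=0, X=3, W=2) weight 1/480
  (Y=0, U=0, Z=1, X=0, W=2) weight 1/360
  (Y=0, U=0, Z=1, X=1, W=2) weight 1/360
  (Y=0, U=0, Z=1, X=2, W=2) weight 1/360
  (Y=0, U=0, Z=1, X=3, W=2) weight 1/360
  (Y=0, U=1, Z=0, X=0, W=4) weight 1/480
  (Y=0, U=2, Z=0, X=0, W=3) weight 1/480
  … 86 more
Group by W:
  weight(W=2) = 23/198
  weight(W=3) = 17/132
  weight(W=4) = 35/396
Total weight = 23/198 + 17/132 + 35/396 = 1/3
P(W=2 | obs) = 23/198 / 1/3 = 23/66
P(W=3 | obs) = 17/132 / 1/3 = 17/44
P(W=4 | obs) = 35/396 / 1/3 = 35/132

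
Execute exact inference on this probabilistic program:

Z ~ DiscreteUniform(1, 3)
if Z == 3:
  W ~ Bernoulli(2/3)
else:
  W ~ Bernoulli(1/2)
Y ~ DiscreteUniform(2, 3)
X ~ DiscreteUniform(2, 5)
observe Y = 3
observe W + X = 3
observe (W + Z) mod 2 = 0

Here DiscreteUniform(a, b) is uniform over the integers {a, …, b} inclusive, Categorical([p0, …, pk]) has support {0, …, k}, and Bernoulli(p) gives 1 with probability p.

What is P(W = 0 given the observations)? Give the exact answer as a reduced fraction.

Enumerate traces; 3 have nonzero weight after conditioning:
  (Z=1, W=1, Y=3, X=2) weight 1/48
  (Z=2, W=0, Y=3, X=3) weight 1/48
  (Z=3, W=1, Y=3, X=2) weight 1/36
Group by W:
  weight(W=0) = 1/48
  weight(W=1) = 7/144
Total weight = 1/48 + 7/144 = 5/72
P(W=0 | obs) = 1/48 / 5/72 = 3/10
P(W=1 | obs) = 7/144 / 5/72 = 7/10

P(W = 0 | obs) = 3/10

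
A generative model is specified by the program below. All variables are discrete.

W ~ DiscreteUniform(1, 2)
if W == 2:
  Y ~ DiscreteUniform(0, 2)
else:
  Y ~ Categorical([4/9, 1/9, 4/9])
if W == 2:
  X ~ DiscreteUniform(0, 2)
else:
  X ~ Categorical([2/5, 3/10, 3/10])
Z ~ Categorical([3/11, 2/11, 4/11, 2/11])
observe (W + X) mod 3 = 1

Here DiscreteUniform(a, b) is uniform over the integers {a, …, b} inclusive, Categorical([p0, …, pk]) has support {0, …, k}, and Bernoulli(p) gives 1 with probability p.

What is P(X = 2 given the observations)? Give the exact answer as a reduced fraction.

Enumerate traces; 24 have nonzero weight after conditioning:
  (W=1, Y=0, X=0, Z=0) weight 4/165
  (W=1, Y=0, X=0, Z=1) weight 8/495
  (W=1, Y=0, X=0, Z=2) weight 16/495
  (W=1, Y=0, X=0, Z=3) weight 8/495
  (W=1, Y=1, X=0, Z=0) weight 1/165
  (W=1, Y=1, X=0, Z=1) weight 2/495
  (W=1, Y=1, X=0, Z=2) weight 4/495
  (W=1, Y=1, X=0, Z=3) weight 2/495
  (W=2, Y=0, X=2, Z=0) weight 1/66
  … 15 more
Group by X:
  weight(X=0) = 1/5
  weight(X=2) = 1/6
Total weight = 1/5 + 1/6 = 11/30
P(X=0 | obs) = 1/5 / 11/30 = 6/11
P(X=2 | obs) = 1/6 / 11/30 = 5/11

P(X = 2 | obs) = 5/11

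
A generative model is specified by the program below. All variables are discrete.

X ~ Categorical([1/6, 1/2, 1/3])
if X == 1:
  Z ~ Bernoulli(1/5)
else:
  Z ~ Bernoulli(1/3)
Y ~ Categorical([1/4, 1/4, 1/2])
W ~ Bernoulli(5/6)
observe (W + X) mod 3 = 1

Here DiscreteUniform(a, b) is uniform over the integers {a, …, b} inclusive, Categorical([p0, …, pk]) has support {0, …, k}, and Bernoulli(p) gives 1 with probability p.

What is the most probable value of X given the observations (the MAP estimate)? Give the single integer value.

Enumerate traces; 12 have nonzero weight after conditioning:
  (X=0, Z=0, Y=0, W=1) weight 5/216
  (X=0, Z=0, Y=1, W=1) weight 5/216
  (X=0, Z=0, Y=2, W=1) weight 5/108
  (X=0, Z=1, Y=0, W=1) weight 5/432
  (X=0, Z=1, Y=1, W=1) weight 5/432
  (X=0, Z=1, Y=2, W=1) weight 5/216
  (X=1, Z=0, Y=0, W=0) weight 1/60
  (X=1, Z=0, Y=1, W=0) weight 1/60
  … 4 more
Group by X:
  weight(X=0) = 5/36
  weight(X=1) = 1/12
Total weight = 5/36 + 1/12 = 2/9
P(X=0 | obs) = 5/36 / 2/9 = 5/8
P(X=1 | obs) = 1/12 / 2/9 = 3/8
argmax = 0

argmax_v P(X = v | obs) = 0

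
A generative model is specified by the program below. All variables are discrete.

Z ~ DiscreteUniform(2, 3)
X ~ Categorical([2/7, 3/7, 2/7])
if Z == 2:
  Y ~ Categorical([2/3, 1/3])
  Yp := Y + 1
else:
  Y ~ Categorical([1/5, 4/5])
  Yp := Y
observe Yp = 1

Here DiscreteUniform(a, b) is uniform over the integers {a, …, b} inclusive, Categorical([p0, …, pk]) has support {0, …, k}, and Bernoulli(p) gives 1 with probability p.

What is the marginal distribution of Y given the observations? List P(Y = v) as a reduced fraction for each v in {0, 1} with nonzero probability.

Enumerate traces; 6 have nonzero weight after conditioning:
  (Z=2, X=0, Y=0) weight 2/21
  (Z=2, X=1, Y=0) weight 1/7
  (Z=2, X=2, Y=0) weight 2/21
  (Z=3, X=0, Y=1) weight 4/35
  (Z=3, X=1, Y=1) weight 6/35
  (Z=3, X=2, Y=1) weight 4/35
Group by Y:
  weight(Y=0) = 1/3
  weight(Y=1) = 2/5
Total weight = 1/3 + 2/5 = 11/15
P(Y=0 | obs) = 1/3 / 11/15 = 5/11
P(Y=1 | obs) = 2/5 / 11/15 = 6/11

P(Y=0) = 5/11, P(Y=1) = 6/11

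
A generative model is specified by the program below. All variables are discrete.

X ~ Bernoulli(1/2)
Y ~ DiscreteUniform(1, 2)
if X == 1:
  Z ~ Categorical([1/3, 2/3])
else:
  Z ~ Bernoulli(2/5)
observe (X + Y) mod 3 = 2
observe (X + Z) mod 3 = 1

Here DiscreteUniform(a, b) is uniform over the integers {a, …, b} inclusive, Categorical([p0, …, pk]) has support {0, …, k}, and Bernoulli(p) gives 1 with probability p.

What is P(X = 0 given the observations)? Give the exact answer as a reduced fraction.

Enumerate traces; 2 have nonzero weight after conditioning:
  (X=0, Y=2, Z=1) weight 1/10
  (X=1, Y=1, Z=0) weight 1/12
Group by X:
  weight(X=0) = 1/10
  weight(X=1) = 1/12
Total weight = 1/10 + 1/12 = 11/60
P(X=0 | obs) = 1/10 / 11/60 = 6/11
P(X=1 | obs) = 1/12 / 11/60 = 5/11

P(X = 0 | obs) = 6/11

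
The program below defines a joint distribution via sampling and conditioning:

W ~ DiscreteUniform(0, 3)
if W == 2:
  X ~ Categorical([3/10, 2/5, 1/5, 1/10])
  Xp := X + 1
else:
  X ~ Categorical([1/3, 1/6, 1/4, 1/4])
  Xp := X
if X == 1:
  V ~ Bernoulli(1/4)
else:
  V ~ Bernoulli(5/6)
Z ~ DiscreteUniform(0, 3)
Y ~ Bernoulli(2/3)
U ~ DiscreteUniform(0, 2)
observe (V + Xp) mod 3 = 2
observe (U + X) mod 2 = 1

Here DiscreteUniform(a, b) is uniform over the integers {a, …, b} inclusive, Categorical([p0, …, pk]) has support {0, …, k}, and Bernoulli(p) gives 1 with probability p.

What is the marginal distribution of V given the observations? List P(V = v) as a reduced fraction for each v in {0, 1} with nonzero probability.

P(V=0) = 87/167, P(V=1) = 80/167

Enumerate traces; 112 have nonzero weight after conditioning:
  (W=0, X=1, V=1, Z=0, Y=0, U=0) weight 1/3456
  (W=0, X=1, V=1, Z=0, Y=0, U=2) weight 1/3456
  (W=0, X=1, V=1, Z=0, Y=1, U=0) weight 1/1728
  (W=0, X=1, V=1, Z=0, Y=1, U=2) weight 1/1728
  (W=0, X=1, V=1, Z=1, Y=0, U=0) weight 1/3456
  (W=0, X=1, V=1, Z=1, Y=0, U=2) weight 1/3456
  (W=0, X=1, V=1, Z=1, Y=1, U=0) weight 1/1728
  (W=0, X=1, V=1, Z=1, Y=1, U=2) weight 1/1728
  (W=0, X=2, V=0, Z=0, Y=0, U=1) weight 1/3456
  … 103 more
Group by V:
  weight(V=0) = 29/480
  weight(V=1) = 1/18
Total weight = 29/480 + 1/18 = 167/1440
P(V=0 | obs) = 29/480 / 167/1440 = 87/167
P(V=1 | obs) = 1/18 / 167/1440 = 80/167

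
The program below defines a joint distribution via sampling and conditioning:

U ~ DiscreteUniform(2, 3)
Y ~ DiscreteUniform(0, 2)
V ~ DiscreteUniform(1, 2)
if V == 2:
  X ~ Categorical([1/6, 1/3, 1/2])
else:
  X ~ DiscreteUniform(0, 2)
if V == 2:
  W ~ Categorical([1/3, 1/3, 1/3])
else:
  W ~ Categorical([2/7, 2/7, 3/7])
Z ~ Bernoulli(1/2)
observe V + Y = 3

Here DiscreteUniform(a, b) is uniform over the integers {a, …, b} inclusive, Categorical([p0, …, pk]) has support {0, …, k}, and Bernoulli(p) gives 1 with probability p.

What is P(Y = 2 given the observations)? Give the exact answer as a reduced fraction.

P(Y = 2 | obs) = 1/2

Enumerate traces; 72 have nonzero weight after conditioning:
  (U=2, Y=1, V=2, X=0, W=0, Z=0) weight 1/432
  (U=2, Y=1, V=2, X=0, W=0, Z=1) weight 1/432
  (U=2, Y=1, V=2, X=0, W=1, Z=0) weight 1/432
  (U=2, Y=1, V=2, X=0, W=1, Z=1) weight 1/432
  (U=2, Y=1, V=2, X=0, W=2, Z=0) weight 1/432
  (U=2, Y=1, V=2, X=0, W=2, Z=1) weight 1/432
  (U=2, Y=1, V=2, X=1, W=0, Z=0) weight 1/216
  (U=2, Y=1, V=2, X=1, W=0, Z=1) weight 1/216
  (U=2, Y=2, V=1, X=0, W=0, Z=0) weight 1/252
  … 63 more
Group by Y:
  weight(Y=1) = 1/6
  weight(Y=2) = 1/6
Total weight = 1/6 + 1/6 = 1/3
P(Y=1 | obs) = 1/6 / 1/3 = 1/2
P(Y=2 | obs) = 1/6 / 1/3 = 1/2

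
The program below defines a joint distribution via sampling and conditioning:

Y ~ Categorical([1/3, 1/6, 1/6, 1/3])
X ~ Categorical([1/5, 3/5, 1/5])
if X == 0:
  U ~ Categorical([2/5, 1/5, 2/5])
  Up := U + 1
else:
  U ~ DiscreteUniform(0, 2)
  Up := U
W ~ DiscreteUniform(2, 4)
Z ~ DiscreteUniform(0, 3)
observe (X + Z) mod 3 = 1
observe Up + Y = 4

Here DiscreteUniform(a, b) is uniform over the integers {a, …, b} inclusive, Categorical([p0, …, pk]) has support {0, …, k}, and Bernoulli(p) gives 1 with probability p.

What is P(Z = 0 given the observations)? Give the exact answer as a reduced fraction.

P(Z = 0 | obs) = 5/14

Enumerate traces; 27 have nonzero weight after conditioning:
  (Y=1, X=0, U=2, W=2, Z=1) weight 1/900
  (Y=1, X=0, U=2, W=3, Z=1) weight 1/900
  (Y=1, X=0, U=2, W=4, Z=1) weight 1/900
  (Y=2, X=0, U=1, W=2, Z=1) weight 1/1800
  (Y=2, X=0, U=1, W=3, Z=1) weight 1/1800
  (Y=2, X=0, U=1, W=4, Z=1) weight 1/1800
  (Y=2, X=1, U=2, W=2, Z=0) weight 1/360
  (Y=2, X=1, U=2, W=2, Z=3) weight 1/360
  (Y=2, X=2, U=2, W=2, Z=2) weight 1/1080
  … 18 more
Group by Z:
  weight(Z=0) = 1/40
  weight(Z=1) = 7/600
  weight(Z=2) = 1/120
  weight(Z=3) = 1/40
Total weight = 1/40 + 7/600 + 1/120 + 1/40 = 7/100
P(Z=0 | obs) = 1/40 / 7/100 = 5/14
P(Z=1 | obs) = 7/600 / 7/100 = 1/6
P(Z=2 | obs) = 1/120 / 7/100 = 5/42
P(Z=3 | obs) = 1/40 / 7/100 = 5/14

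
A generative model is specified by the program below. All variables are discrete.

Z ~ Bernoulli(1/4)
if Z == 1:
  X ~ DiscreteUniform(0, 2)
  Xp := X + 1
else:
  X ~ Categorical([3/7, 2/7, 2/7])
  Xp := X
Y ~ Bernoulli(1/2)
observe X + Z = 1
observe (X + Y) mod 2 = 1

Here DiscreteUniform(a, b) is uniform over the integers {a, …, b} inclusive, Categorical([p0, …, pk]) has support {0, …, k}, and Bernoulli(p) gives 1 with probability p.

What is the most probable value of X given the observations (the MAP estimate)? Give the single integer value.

Enumerate traces; 2 have nonzero weight after conditioning:
  (Z=0, X=1, Y=0) weight 3/28
  (Z=1, X=0, Y=1) weight 1/24
Group by X:
  weight(X=0) = 1/24
  weight(X=1) = 3/28
Total weight = 1/24 + 3/28 = 25/168
P(X=0 | obs) = 1/24 / 25/168 = 7/25
P(X=1 | obs) = 3/28 / 25/168 = 18/25
argmax = 1

argmax_v P(X = v | obs) = 1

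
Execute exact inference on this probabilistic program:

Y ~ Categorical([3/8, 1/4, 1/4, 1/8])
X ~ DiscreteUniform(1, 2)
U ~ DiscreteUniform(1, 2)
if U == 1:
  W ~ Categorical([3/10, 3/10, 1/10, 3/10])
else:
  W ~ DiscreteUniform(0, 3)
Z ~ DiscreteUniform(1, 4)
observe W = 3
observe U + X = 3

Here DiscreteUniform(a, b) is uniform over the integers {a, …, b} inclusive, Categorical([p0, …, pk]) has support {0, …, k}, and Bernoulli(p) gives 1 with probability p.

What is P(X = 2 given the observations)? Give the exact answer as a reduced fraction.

P(X = 2 | obs) = 6/11

Enumerate traces; 32 have nonzero weight after conditioning:
  (Y=0, X=1, U=2, W=3, Z=1) weight 3/512
  (Y=0, X=1, U=2, W=3, Z=2) weight 3/512
  (Y=0, X=1, U=2, W=3, Z=3) weight 3/512
  (Y=0, X=1, U=2, W=3, Z=4) weight 3/512
  (Y=0, X=2, U=1, W=3, Z=1) weight 9/1280
  (Y=0, X=2, U=1, W=3, Z=2) weight 9/1280
  (Y=0, X=2, U=1, W=3, Z=3) weight 9/1280
  (Y=0, X=2, U=1, W=3, Z=4) weight 9/1280
  … 24 more
Group by X:
  weight(X=1) = 1/16
  weight(X=2) = 3/40
Total weight = 1/16 + 3/40 = 11/80
P(X=1 | obs) = 1/16 / 11/80 = 5/11
P(X=2 | obs) = 3/40 / 11/80 = 6/11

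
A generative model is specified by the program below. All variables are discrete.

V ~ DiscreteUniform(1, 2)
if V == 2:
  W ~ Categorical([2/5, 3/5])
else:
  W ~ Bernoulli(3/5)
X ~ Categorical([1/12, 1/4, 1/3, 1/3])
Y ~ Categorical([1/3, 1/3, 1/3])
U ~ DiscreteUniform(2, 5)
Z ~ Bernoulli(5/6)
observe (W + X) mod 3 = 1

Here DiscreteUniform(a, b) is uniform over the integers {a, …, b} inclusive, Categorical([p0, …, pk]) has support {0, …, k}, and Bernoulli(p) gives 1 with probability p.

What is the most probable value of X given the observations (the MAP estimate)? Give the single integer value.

argmax_v P(X = v | obs) = 3

Enumerate traces; 144 have nonzero weight after conditioning:
  (V=1, W=0, X=1, Y=0, U=2, Z=0) weight 1/1440
  (V=1, W=0, X=1, Y=0, U=2, Z=1) weight 1/288
  (V=1, W=0, X=1, Y=0, U=3, Z=0) weight 1/1440
  (V=1, W=0, X=1, Y=0, U=3, Z=1) weight 1/288
  (V=1, W=0, X=1, Y=0, U=4, Z=0) weight 1/1440
  (V=1, W=0, X=1, Y=0, U=4, Z=1) weight 1/288
  (V=1, W=0, X=1, Y=0, U=5, Z=0) weight 1/1440
  (V=1, W=0, X=1, Y=0, U=5, Z=1) weight 1/288
  (V=1, W=1, X=0, Y=0, U=2, Z=0) weight 1/2880
  (V=1, W=1, X=3, Y=0, U=2, Z=0) weight 1/720
  … 134 more
Group by X:
  weight(X=0) = 1/20
  weight(X=1) = 1/10
  weight(X=3) = 1/5
Total weight = 1/20 + 1/10 + 1/5 = 7/20
P(X=0 | obs) = 1/20 / 7/20 = 1/7
P(X=1 | obs) = 1/10 / 7/20 = 2/7
P(X=3 | obs) = 1/5 / 7/20 = 4/7
argmax = 3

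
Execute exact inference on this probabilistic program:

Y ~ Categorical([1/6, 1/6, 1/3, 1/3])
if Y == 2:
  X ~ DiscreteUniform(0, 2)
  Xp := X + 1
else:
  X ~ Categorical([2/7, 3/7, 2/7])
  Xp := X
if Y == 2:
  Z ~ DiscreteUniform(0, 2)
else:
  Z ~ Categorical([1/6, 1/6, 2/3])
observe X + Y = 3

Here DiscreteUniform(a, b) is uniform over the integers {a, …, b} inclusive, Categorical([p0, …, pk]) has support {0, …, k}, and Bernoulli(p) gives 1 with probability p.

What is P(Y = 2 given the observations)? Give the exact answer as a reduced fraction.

Enumerate traces; 9 have nonzero weight after conditioning:
  (Y=1, X=2, Z=0) weight 1/126
  (Y=1, X=2, Z=1) weight 1/126
  (Y=1, X=2, Z=2) weight 2/63
  (Y=2, X=1, Z=0) weight 1/27
  (Y=2, X=1, Z=1) weight 1/27
  (Y=2, X=1, Z=2) weight 1/27
  (Y=3, X=0, Z=0) weight 1/63
  (Y=3, X=0, Z=1) weight 1/63
  … 1 more
Group by Y:
  weight(Y=1) = 1/21
  weight(Y=2) = 1/9
  weight(Y=3) = 2/21
Total weight = 1/21 + 1/9 + 2/21 = 16/63
P(Y=1 | obs) = 1/21 / 16/63 = 3/16
P(Y=2 | obs) = 1/9 / 16/63 = 7/16
P(Y=3 | obs) = 2/21 / 16/63 = 3/8

P(Y = 2 | obs) = 7/16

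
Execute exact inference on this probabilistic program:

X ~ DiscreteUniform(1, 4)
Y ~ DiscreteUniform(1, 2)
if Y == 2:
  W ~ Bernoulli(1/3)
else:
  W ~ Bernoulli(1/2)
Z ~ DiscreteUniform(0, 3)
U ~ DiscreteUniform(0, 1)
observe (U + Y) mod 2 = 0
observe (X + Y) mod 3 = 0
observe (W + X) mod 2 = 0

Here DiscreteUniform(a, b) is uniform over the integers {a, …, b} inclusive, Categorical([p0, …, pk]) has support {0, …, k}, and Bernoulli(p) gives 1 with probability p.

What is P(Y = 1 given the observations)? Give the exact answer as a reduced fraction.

Enumerate traces; 12 have nonzero weight after conditioning:
  (X=1, Y=2, W=1, Z=0, U=0) weight 1/192
  (X=1, Y=2, W=1, Z=1, U=0) weight 1/192
  (X=1, Y=2, W=1, Z=2, U=0) weight 1/192
  (X=1, Y=2, W=1, Z=3, U=0) weight 1/192
  (X=2, Y=1, W=0, Z=0, U=1) weight 1/128
  (X=2, Y=1, W=0, Z=1, U=1) weight 1/128
  (X=2, Y=1, W=0, Z=2, U=1) weight 1/128
  (X=2, Y=1, W=0, Z=3, U=1) weight 1/128
  … 4 more
Group by Y:
  weight(Y=1) = 1/32
  weight(Y=2) = 1/16
Total weight = 1/32 + 1/16 = 3/32
P(Y=1 | obs) = 1/32 / 3/32 = 1/3
P(Y=2 | obs) = 1/16 / 3/32 = 2/3

P(Y = 1 | obs) = 1/3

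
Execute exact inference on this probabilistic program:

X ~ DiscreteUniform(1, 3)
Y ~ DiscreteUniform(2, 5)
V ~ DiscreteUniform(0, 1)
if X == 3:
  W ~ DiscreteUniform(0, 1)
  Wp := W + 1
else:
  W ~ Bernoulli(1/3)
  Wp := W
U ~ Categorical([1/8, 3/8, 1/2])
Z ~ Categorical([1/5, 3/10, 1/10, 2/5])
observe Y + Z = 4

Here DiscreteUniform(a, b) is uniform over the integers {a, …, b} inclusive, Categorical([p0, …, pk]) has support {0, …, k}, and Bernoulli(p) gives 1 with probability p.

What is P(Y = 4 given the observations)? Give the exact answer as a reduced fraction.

P(Y = 4 | obs) = 1/3

Enumerate traces; 108 have nonzero weight after conditioning:
  (X=1, Y=2, V=0, W=0, U=0, Z=2) weight 1/2880
  (X=1, Y=2, V=0, W=0, U=1, Z=2) weight 1/960
  (X=1, Y=2, V=0, W=0, U=2, Z=2) weight 1/720
  (X=1, Y=2, V=0, W=1, U=0, Z=2) weight 1/5760
  (X=1, Y=2, V=0, W=1, U=1, Z=2) weight 1/1920
  (X=1, Y=2, V=0, W=1, U=2, Z=2) weight 1/1440
  (X=1, Y=2, V=1, W=0, U=0, Z=2) weight 1/2880
  (X=1, Y=2, V=1, W=0, U=1, Z=2) weight 1/960
  (X=1, Y=3, V=0, W=0, U=0, Z=1) weight 1/960
  (X=1, Y=4, V=0, W=0, U=0, Z=0) weight 1/1440
  … 98 more
Group by Y:
  weight(Y=2) = 1/40
  weight(Y=3) = 3/40
  weight(Y=4) = 1/20
Total weight = 1/40 + 3/40 + 1/20 = 3/20
P(Y=2 | obs) = 1/40 / 3/20 = 1/6
P(Y=3 | obs) = 3/40 / 3/20 = 1/2
P(Y=4 | obs) = 1/20 / 3/20 = 1/3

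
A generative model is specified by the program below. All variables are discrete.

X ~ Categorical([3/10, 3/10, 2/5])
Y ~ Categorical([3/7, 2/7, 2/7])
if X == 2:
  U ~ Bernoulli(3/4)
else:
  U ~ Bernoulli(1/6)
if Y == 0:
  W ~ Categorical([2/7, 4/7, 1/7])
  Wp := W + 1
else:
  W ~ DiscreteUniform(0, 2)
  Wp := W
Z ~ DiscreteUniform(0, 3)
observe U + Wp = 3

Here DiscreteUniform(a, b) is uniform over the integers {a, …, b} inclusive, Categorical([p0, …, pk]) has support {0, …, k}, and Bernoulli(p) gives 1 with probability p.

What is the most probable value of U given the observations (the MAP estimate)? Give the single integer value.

argmax_v P(U = v | obs) = 1

Enumerate traces; 48 have nonzero weight after conditioning:
  (X=0, Y=0, U=0, W=2, Z=0) weight 3/784
  (X=0, Y=0, U=0, W=2, Z=1) weight 3/784
  (X=0, Y=0, U=0, W=2, Z=2) weight 3/784
  (X=0, Y=0, U=0, W=2, Z=3) weight 3/784
  (X=0, Y=0, U=1, W=1, Z=0) weight 3/980
  (X=0, Y=0, U=1, W=1, Z=1) weight 3/980
  (X=0, Y=0, U=1, W=1, Z=2) weight 3/980
  (X=0, Y=0, U=1, W=1, Z=3) weight 3/980
  … 40 more
Group by U:
  weight(U=0) = 9/245
  weight(U=1) = 128/735
Total weight = 9/245 + 128/735 = 31/147
P(U=0 | obs) = 9/245 / 31/147 = 27/155
P(U=1 | obs) = 128/735 / 31/147 = 128/155
argmax = 1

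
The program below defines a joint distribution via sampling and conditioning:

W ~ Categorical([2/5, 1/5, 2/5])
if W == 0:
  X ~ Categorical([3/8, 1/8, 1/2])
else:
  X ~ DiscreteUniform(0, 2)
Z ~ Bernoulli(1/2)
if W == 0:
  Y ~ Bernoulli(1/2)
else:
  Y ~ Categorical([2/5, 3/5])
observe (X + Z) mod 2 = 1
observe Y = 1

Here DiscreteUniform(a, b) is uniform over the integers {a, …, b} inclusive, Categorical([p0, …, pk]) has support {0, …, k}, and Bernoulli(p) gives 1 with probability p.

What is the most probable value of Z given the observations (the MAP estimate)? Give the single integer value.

Enumerate traces; 9 have nonzero weight after conditioning:
  (W=0, X=0, Z=1, Y=1) weight 3/80
  (W=0, X=1, Z=0, Y=1) weight 1/80
  (W=0, X=2, Z=1, Y=1) weight 1/20
  (W=1, X=0, Z=1, Y=1) weight 1/50
  (W=1, X=1, Z=0, Y=1) weight 1/50
  (W=1, X=2, Z=1, Y=1) weight 1/50
  (W=2, X=0, Z=1, Y=1) weight 1/25
  (W=2, X=1, Z=0, Y=1) weight 1/25
  … 1 more
Group by Z:
  weight(Z=0) = 29/400
  weight(Z=1) = 83/400
Total weight = 29/400 + 83/400 = 7/25
P(Z=0 | obs) = 29/400 / 7/25 = 29/112
P(Z=1 | obs) = 83/400 / 7/25 = 83/112
argmax = 1

argmax_v P(Z = v | obs) = 1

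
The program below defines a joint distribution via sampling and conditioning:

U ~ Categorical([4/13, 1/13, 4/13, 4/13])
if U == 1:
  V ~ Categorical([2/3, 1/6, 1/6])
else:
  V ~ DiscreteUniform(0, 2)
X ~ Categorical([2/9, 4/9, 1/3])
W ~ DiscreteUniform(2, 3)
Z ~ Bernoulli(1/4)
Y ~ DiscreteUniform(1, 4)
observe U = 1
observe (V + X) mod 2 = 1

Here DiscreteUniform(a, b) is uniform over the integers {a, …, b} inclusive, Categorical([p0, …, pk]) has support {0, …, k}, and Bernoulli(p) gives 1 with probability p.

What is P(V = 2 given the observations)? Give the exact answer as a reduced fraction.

Enumerate traces; 64 have nonzero weight after conditioning:
  (U=1, V=0, X=1, W=2, Z=0, Y=1) weight 1/468
  (U=1, V=0, X=1, W=2, Z=0, Y=2) weight 1/468
  (U=1, V=0, X=1, W=2, Z=0, Y=3) weight 1/468
  (U=1, V=0, X=1, W=2, Z=0, Y=4) weight 1/468
  (U=1, V=0, X=1, W=2, Z=1, Y=1) weight 1/1404
  (U=1, V=0, X=1, W=2, Z=1, Y=2) weight 1/1404
  (U=1, V=0, X=1, W=2, Z=1, Y=3) weight 1/1404
  (U=1, V=0, X=1, W=2, Z=1, Y=4) weight 1/1404
  (U=1, V=1, X=0, W=2, Z=0, Y=1) weight 1/3744
  (U=1, V=2, X=1, W=2, Z=0, Y=1) weight 1/1872
  … 54 more
Group by V:
  weight(V=0) = 8/351
  weight(V=1) = 5/702
  weight(V=2) = 2/351
Total weight = 8/351 + 5/702 + 2/351 = 25/702
P(V=0 | obs) = 8/351 / 25/702 = 16/25
P(V=1 | obs) = 5/702 / 25/702 = 1/5
P(V=2 | obs) = 2/351 / 25/702 = 4/25

P(V = 2 | obs) = 4/25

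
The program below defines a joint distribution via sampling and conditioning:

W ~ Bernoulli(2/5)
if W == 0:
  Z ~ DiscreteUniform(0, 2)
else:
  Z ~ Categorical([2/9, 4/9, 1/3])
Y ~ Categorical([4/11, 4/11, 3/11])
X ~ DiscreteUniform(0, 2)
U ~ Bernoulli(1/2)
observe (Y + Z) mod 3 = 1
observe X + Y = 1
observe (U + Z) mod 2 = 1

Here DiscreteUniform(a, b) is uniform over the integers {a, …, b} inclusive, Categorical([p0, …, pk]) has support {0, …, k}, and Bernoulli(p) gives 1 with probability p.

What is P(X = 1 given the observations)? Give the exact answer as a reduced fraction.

Enumerate traces; 4 have nonzero weight after conditioning:
  (W=0, Z=0, Y=1, X=0, U=1) weight 2/165
  (W=0, Z=1, Y=0, X=1, U=0) weight 2/165
  (W=1, Z=0, Y=1, X=0, U=1) weight 8/1485
  (W=1, Z=1, Y=0, X=1, U=0) weight 16/1485
Group by X:
  weight(X=0) = 26/1485
  weight(X=1) = 34/1485
Total weight = 26/1485 + 34/1485 = 4/99
P(X=0 | obs) = 26/1485 / 4/99 = 13/30
P(X=1 | obs) = 34/1485 / 4/99 = 17/30

P(X = 1 | obs) = 17/30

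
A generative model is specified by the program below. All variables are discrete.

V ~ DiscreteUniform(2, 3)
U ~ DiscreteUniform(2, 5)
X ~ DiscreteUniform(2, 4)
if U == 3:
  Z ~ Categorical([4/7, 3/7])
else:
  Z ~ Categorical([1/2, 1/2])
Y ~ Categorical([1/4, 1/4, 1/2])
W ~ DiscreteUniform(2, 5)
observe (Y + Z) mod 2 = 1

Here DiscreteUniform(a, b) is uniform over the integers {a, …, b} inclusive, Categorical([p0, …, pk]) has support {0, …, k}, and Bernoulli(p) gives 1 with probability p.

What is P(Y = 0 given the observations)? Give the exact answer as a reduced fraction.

Enumerate traces; 288 have nonzero weight after conditioning:
  (V=2, U=2, X=2, Z=0, Y=1, W=2) weight 1/768
  (V=2, U=2, X=2, Z=0, Y=1, W=3) weight 1/768
  (V=2, U=2, X=2, Z=0, Y=1, W=4) weight 1/768
  (V=2, U=2, X=2, Z=0, Y=1, W=5) weight 1/768
  (V=2, U=2, X=2, Z=1, Y=0, W=2) weight 1/768
  (V=2, U=2, X=2, Z=1, Y=0, W=3) weight 1/768
  (V=2, U=2, X=2, Z=1, Y=0, W=4) weight 1/768
  (V=2, U=2, X=2, Z=1, Y=0, W=5) weight 1/768
  (V=2, U=2, X=2, Z=1, Y=2, W=2) weight 1/384
  … 279 more
Group by Y:
  weight(Y=0) = 27/224
  weight(Y=1) = 29/224
  weight(Y=2) = 27/112
Total weight = 27/224 + 29/224 + 27/112 = 55/112
P(Y=0 | obs) = 27/224 / 55/112 = 27/110
P(Y=1 | obs) = 29/224 / 55/112 = 29/110
P(Y=2 | obs) = 27/112 / 55/112 = 27/55

P(Y = 0 | obs) = 27/110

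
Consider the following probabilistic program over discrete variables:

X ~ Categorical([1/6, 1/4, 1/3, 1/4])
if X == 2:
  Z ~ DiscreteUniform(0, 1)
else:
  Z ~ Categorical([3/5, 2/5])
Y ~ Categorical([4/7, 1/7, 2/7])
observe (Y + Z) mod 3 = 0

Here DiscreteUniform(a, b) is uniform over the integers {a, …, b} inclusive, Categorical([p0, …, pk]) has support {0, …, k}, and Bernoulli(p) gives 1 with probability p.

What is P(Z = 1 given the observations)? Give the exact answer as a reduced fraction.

P(Z = 1 | obs) = 13/47

Enumerate traces; 8 have nonzero weight after conditioning:
  (X=0, Z=0, Y=0) weight 2/35
  (X=0, Z=1, Y=2) weight 2/105
  (X=1, Z=0, Y=0) weight 3/35
  (X=1, Z=1, Y=2) weight 1/35
  (X=2, Z=0, Y=0) weight 2/21
  (X=2, Z=1, Y=2) weight 1/21
  (X=3, Z=0, Y=0) weight 3/35
  (X=3, Z=1, Y=2) weight 1/35
Group by Z:
  weight(Z=0) = 34/105
  weight(Z=1) = 13/105
Total weight = 34/105 + 13/105 = 47/105
P(Z=0 | obs) = 34/105 / 47/105 = 34/47
P(Z=1 | obs) = 13/105 / 47/105 = 13/47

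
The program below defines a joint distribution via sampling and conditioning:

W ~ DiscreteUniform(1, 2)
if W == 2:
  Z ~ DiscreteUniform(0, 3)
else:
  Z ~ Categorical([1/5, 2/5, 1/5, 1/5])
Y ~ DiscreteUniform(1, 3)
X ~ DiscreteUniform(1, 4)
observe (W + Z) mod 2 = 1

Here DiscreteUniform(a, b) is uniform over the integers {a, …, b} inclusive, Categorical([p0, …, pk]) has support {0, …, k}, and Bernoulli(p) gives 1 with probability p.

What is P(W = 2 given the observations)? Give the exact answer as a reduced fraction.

P(W = 2 | obs) = 5/9

Enumerate traces; 48 have nonzero weight after conditioning:
  (W=1, Z=0, Y=1, X=1) weight 1/120
  (W=1, Z=0, Y=1, X=2) weight 1/120
  (W=1, Z=0, Y=1, X=3) weight 1/120
  (W=1, Z=0, Y=1, X=4) weight 1/120
  (W=1, Z=0, Y=2, X=1) weight 1/120
  (W=1, Z=0, Y=2, X=2) weight 1/120
  (W=1, Z=0, Y=2, X=3) weight 1/120
  (W=1, Z=0, Y=2, X=4) weight 1/120
  (W=2, Z=1, Y=1, X=1) weight 1/96
  … 39 more
Group by W:
  weight(W=1) = 1/5
  weight(W=2) = 1/4
Total weight = 1/5 + 1/4 = 9/20
P(W=1 | obs) = 1/5 / 9/20 = 4/9
P(W=2 | obs) = 1/4 / 9/20 = 5/9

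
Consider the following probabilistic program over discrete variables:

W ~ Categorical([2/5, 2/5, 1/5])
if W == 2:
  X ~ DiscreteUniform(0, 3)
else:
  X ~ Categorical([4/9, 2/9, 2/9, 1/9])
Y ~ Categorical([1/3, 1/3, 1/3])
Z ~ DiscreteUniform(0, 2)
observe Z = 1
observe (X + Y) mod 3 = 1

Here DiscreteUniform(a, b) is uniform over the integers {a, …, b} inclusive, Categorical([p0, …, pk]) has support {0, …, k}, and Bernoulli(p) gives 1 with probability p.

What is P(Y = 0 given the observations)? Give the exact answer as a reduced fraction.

P(Y = 0 | obs) = 41/180

Enumerate traces; 12 have nonzero weight after conditioning:
  (W=0, X=0, Y=1, Z=1) weight 8/405
  (W=0, X=1, Y=0, Z=1) weight 4/405
  (W=0, X=2, Y=2, Z=1) weight 4/405
  (W=0, X=3, Y=1, Z=1) weight 2/405
  (W=1, X=0, Y=1, Z=1) weight 8/405
  (W=1, X=1, Y=0, Z=1) weight 4/405
  (W=1, X=2, Y=2, Z=1) weight 4/405
  (W=1, X=3, Y=1, Z=1) weight 2/405
  … 4 more
Group by Y:
  weight(Y=0) = 41/1620
  weight(Y=1) = 49/810
  weight(Y=2) = 41/1620
Total weight = 41/1620 + 49/810 + 41/1620 = 1/9
P(Y=0 | obs) = 41/1620 / 1/9 = 41/180
P(Y=1 | obs) = 49/810 / 1/9 = 49/90
P(Y=2 | obs) = 41/1620 / 1/9 = 41/180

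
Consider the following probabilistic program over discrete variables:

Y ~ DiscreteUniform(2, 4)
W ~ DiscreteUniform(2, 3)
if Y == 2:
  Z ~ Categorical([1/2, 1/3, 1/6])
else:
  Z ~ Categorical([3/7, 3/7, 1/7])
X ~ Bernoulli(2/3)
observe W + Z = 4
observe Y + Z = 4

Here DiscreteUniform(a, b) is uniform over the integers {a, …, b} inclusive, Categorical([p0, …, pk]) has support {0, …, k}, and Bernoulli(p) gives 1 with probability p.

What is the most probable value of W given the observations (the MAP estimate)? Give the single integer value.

Enumerate traces; 4 have nonzero weight after conditioning:
  (Y=2, W=2, Z=2, X=0) weight 1/108
  (Y=2, W=2, Z=2, X=1) weight 1/54
  (Y=3, W=3, Z=1, X=0) weight 1/42
  (Y=3, W=3, Z=1, X=1) weight 1/21
Group by W:
  weight(W=2) = 1/36
  weight(W=3) = 1/14
Total weight = 1/36 + 1/14 = 25/252
P(W=2 | obs) = 1/36 / 25/252 = 7/25
P(W=3 | obs) = 1/14 / 25/252 = 18/25
argmax = 3

argmax_v P(W = v | obs) = 3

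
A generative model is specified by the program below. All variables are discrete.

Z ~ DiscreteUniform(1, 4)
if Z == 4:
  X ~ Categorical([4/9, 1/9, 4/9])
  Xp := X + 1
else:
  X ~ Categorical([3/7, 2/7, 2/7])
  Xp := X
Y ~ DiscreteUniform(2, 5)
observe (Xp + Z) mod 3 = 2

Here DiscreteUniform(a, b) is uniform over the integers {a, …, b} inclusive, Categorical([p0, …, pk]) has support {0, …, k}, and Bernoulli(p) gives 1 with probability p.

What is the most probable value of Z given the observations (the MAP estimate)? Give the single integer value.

argmax_v P(Z = v | obs) = 4

Enumerate traces; 16 have nonzero weight after conditioning:
  (Z=1, X=1, Y=2) weight 1/56
  (Z=1, X=1, Y=3) weight 1/56
  (Z=1, X=1, Y=4) weight 1/56
  (Z=1, X=1, Y=5) weight 1/56
  (Z=2, X=0, Y=2) weight 3/112
  (Z=2, X=0, Y=3) weight 3/112
  (Z=2, X=0, Y=4) weight 3/112
  (Z=2, X=0, Y=5) weight 3/112
  (Z=3, X=2, Y=2) weight 1/56
  (Z=4, X=0, Y=2) weight 1/36
  … 6 more
Group by Z:
  weight(Z=1) = 1/14
  weight(Z=2) = 3/28
  weight(Z=3) = 1/14
  weight(Z=4) = 1/9
Total weight = 1/14 + 3/28 + 1/14 + 1/9 = 13/36
P(Z=1 | obs) = 1/14 / 13/36 = 18/91
P(Z=2 | obs) = 3/28 / 13/36 = 27/91
P(Z=3 | obs) = 1/14 / 13/36 = 18/91
P(Z=4 | obs) = 1/9 / 13/36 = 4/13
argmax = 4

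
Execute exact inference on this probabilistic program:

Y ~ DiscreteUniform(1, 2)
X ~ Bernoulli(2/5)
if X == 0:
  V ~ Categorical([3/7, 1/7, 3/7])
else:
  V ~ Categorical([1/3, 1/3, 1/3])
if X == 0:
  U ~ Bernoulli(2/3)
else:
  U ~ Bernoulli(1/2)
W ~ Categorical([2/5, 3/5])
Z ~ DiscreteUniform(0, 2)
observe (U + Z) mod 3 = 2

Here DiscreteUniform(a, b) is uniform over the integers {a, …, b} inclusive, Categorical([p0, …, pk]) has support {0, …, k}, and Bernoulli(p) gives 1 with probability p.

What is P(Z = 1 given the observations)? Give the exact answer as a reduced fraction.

Enumerate traces; 48 have nonzero weight after conditioning:
  (Y=1, X=0, V=0, U=0, W=0, Z=2) weight 1/175
  (Y=1, X=0, V=0, U=0, W=1, Z=2) weight 3/350
  (Y=1, X=0, V=0, U=1, W=0, Z=1) weight 2/175
  (Y=1, X=0, V=0, U=1, W=1, Z=1) weight 3/175
  (Y=1, X=0, V=1, U=0, W=0, Z=2) weight 1/525
  (Y=1, X=0, V=1, U=0, W=1, Z=2) weight 1/350
  (Y=1, X=0, V=1, U=1, W=0, Z=1) weight 2/525
  (Y=1, X=0, V=1, U=1, W=1, Z=1) weight 1/175
  … 40 more
Group by Z:
  weight(Z=1) = 1/5
  weight(Z=2) = 2/15
Total weight = 1/5 + 2/15 = 1/3
P(Z=1 | obs) = 1/5 / 1/3 = 3/5
P(Z=2 | obs) = 2/15 / 1/3 = 2/5

P(Z = 1 | obs) = 3/5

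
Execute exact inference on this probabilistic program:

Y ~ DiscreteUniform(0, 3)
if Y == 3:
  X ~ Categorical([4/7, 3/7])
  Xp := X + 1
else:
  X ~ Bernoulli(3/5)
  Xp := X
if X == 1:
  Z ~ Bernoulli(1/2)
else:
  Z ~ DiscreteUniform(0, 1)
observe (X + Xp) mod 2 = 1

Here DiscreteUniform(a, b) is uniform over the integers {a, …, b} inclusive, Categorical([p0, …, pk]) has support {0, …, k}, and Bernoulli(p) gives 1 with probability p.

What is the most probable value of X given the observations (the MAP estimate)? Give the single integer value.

argmax_v P(X = v | obs) = 0

Enumerate traces; 4 have nonzero weight after conditioning:
  (Y=3, X=0, Z=0) weight 1/14
  (Y=3, X=0, Z=1) weight 1/14
  (Y=3, X=1, Z=0) weight 3/56
  (Y=3, X=1, Z=1) weight 3/56
Group by X:
  weight(X=0) = 1/7
  weight(X=1) = 3/28
Total weight = 1/7 + 3/28 = 1/4
P(X=0 | obs) = 1/7 / 1/4 = 4/7
P(X=1 | obs) = 3/28 / 1/4 = 3/7
argmax = 0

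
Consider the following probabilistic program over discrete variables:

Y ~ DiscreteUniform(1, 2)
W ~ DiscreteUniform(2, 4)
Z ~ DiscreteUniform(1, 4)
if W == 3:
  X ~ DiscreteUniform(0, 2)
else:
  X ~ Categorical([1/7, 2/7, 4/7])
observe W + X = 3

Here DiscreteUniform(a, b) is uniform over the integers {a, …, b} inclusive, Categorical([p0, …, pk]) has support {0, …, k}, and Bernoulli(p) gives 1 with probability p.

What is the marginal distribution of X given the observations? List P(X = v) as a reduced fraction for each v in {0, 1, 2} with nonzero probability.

P(X=0) = 7/13, P(X=1) = 6/13

Enumerate traces; 16 have nonzero weight after conditioning:
  (Y=1, W=2, Z=1, X=1) weight 1/84
  (Y=1, W=2, Z=2, X=1) weight 1/84
  (Y=1, W=2, Z=3, X=1) weight 1/84
  (Y=1, W=2, Z=4, X=1) weight 1/84
  (Y=1, W=3, Z=1, X=0) weight 1/72
  (Y=1, W=3, Z=2, X=0) weight 1/72
  (Y=1, W=3, Z=3, X=0) weight 1/72
  (Y=1, W=3, Z=4, X=0) weight 1/72
  … 8 more
Group by X:
  weight(X=0) = 1/9
  weight(X=1) = 2/21
Total weight = 1/9 + 2/21 = 13/63
P(X=0 | obs) = 1/9 / 13/63 = 7/13
P(X=1 | obs) = 2/21 / 13/63 = 6/13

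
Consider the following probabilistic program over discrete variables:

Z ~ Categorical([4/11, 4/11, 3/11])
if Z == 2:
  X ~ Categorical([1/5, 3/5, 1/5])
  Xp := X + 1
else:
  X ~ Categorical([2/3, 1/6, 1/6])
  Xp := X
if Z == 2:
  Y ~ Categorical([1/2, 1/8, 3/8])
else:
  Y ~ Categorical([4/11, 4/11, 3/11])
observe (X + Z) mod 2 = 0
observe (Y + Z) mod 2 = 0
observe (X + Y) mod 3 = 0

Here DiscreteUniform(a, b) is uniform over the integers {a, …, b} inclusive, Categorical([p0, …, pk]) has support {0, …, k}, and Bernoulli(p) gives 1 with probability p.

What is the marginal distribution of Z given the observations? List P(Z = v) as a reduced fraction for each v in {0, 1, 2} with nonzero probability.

P(Z=0) = 320/419, P(Z=2) = 99/419

Enumerate traces; 2 have nonzero weight after conditioning:
  (Z=0, X=0, Y=0) weight 32/363
  (Z=2, X=0, Y=0) weight 3/110
Group by Z:
  weight(Z=0) = 32/363
  weight(Z=2) = 3/110
Total weight = 32/363 + 3/110 = 419/3630
P(Z=0 | obs) = 32/363 / 419/3630 = 320/419
P(Z=2 | obs) = 3/110 / 419/3630 = 99/419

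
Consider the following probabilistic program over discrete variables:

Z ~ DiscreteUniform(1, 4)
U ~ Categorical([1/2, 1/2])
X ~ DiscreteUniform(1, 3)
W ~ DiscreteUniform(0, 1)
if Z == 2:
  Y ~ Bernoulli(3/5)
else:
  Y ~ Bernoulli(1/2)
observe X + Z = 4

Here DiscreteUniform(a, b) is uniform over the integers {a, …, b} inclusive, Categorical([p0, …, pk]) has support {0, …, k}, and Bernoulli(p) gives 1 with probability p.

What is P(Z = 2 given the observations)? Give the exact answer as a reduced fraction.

Enumerate traces; 24 have nonzero weight after conditioning:
  (Z=1, U=0, X=3, W=0, Y=0) weight 1/96
  (Z=1, U=0, X=3, W=0, Y=1) weight 1/96
  (Z=1, U=0, X=3, W=1, Y=0) weight 1/96
  (Z=1, U=0, X=3, W=1, Y=1) weight 1/96
  (Z=1, U=1, X=3, W=0, Y=0) weight 1/96
  (Z=1, U=1, X=3, W=0, Y=1) weight 1/96
  (Z=1, U=1, X=3, W=1, Y=0) weight 1/96
  (Z=1, U=1, X=3, W=1, Y=1) weight 1/96
  (Z=2, U=0, X=2, W=0, Y=0) weight 1/120
  (Z=3, U=0, X=1, W=0, Y=0) weight 1/96
  … 14 more
Group by Z:
  weight(Z=1) = 1/12
  weight(Z=2) = 1/12
  weight(Z=3) = 1/12
Total weight = 1/12 + 1/12 + 1/12 = 1/4
P(Z=1 | obs) = 1/12 / 1/4 = 1/3
P(Z=2 | obs) = 1/12 / 1/4 = 1/3
P(Z=3 | obs) = 1/12 / 1/4 = 1/3

P(Z = 2 | obs) = 1/3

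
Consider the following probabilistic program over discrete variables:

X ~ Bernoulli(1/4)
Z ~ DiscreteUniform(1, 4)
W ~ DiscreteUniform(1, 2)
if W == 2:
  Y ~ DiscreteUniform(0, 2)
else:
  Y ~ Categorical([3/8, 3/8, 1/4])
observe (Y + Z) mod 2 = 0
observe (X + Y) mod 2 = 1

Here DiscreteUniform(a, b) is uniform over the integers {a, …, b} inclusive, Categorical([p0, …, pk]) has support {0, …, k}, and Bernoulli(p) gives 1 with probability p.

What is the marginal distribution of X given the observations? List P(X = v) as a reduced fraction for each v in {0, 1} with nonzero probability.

P(X=0) = 51/82, P(X=1) = 31/82

Enumerate traces; 12 have nonzero weight after conditioning:
  (X=0, Z=1, W=1, Y=1) weight 9/256
  (X=0, Z=1, W=2, Y=1) weight 1/32
  (X=0, Z=3, W=1, Y=1) weight 9/256
  (X=0, Z=3, W=2, Y=1) weight 1/32
  (X=1, Z=2, W=1, Y=0) weight 3/256
  (X=1, Z=2, W=1, Y=2) weight 1/128
  (X=1, Z=2, W=2, Y=0) weight 1/96
  (X=1, Z=2, W=2, Y=2) weight 1/96
  … 4 more
Group by X:
  weight(X=0) = 17/128
  weight(X=1) = 31/384
Total weight = 17/128 + 31/384 = 41/192
P(X=0 | obs) = 17/128 / 41/192 = 51/82
P(X=1 | obs) = 31/384 / 41/192 = 31/82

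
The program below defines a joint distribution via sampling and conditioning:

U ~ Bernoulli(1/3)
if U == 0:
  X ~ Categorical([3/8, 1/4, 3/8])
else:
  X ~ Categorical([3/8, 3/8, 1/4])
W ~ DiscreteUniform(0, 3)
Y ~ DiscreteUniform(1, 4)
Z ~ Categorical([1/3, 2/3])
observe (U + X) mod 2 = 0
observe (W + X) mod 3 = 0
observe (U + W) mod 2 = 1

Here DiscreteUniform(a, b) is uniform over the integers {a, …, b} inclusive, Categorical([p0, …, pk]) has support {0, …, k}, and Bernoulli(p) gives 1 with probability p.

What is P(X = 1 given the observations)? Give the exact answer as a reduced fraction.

P(X = 1 | obs) = 1/5

Enumerate traces; 24 have nonzero weight after conditioning:
  (U=0, X=0, W=3, Y=1, Z=0) weight 1/192
  (U=0, X=0, W=3, Y=1, Z=1) weight 1/96
  (U=0, X=0, W=3, Y=2, Z=0) weight 1/192
  (U=0, X=0, W=3, Y=2, Z=1) weight 1/96
  (U=0, X=0, W=3, Y=3, Z=0) weight 1/192
  (U=0, X=0, W=3, Y=3, Z=1) weight 1/96
  (U=0, X=0, W=3, Y=4, Z=0) weight 1/192
  (U=0, X=0, W=3, Y=4, Z=1) weight 1/96
  (U=0, X=2, W=1, Y=1, Z=0) weight 1/192
  (U=1, X=1, W=2, Y=1, Z=0) weight 1/384
  … 14 more
Group by X:
  weight(X=0) = 1/16
  weight(X=1) = 1/32
  weight(X=2) = 1/16
Total weight = 1/16 + 1/32 + 1/16 = 5/32
P(X=0 | obs) = 1/16 / 5/32 = 2/5
P(X=1 | obs) = 1/32 / 5/32 = 1/5
P(X=2 | obs) = 1/16 / 5/32 = 2/5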